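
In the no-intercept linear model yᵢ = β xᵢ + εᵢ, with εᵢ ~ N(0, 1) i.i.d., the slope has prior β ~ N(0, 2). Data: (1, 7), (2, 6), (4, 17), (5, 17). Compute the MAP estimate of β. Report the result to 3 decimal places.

log p(β | y) = −Σ(yᵢ − βxᵢ)²/(2·1) − β²/(2·2) + const.
Setting the derivative to zero: Σxᵢ(yᵢ − βxᵢ)/1 − β/2 = 0, so β = Σxᵢyᵢ / (Σxᵢ² + σ²/τ²).
Σxᵢyᵢ = 1·7 + 2·6 + 4·17 + 5·17 = 172; Σxᵢ² = 46; σ²/τ² = 0.5.
β̂_MAP = 172 / (46 + 0.5) = 172/46.5 ≈ 3.699.

β̂_MAP = 3.699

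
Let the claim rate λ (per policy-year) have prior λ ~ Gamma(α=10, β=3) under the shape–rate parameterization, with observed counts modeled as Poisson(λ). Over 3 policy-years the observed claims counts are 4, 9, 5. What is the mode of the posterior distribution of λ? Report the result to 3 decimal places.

Σxᵢ = 4+9+5 = 18, with n = 3.
Posterior ∝ λ^9e^(−3λ) · λ^18e^(−3λ) = λ^27e^(−6λ), i.e. Gamma(shape=28, rate=6).
The mode of a Gamma(a, b) with a ≥ 1 (shape–rate) is (a−1)/b = 27/6 ≈ 4.500.

λ̂_MAP = 4.500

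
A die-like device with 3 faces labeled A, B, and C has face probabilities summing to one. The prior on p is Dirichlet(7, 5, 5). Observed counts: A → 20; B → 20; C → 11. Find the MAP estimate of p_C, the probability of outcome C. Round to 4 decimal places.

MAP estimate of p_C = 0.2308

The posterior is Dirichlet(αᵢ + nᵢ) = Dirichlet(27, 25, 16).
For a Dirichlet(a₁,…,a_K) with all aᵢ > 1, the mode has j-th component (aⱼ − 1)/(Σaᵢ − K).
Here Σaᵢ = 68 and K = 3, so p_C = (16 − 1)/(68 − 3) = 15/65 ≈ 0.2308.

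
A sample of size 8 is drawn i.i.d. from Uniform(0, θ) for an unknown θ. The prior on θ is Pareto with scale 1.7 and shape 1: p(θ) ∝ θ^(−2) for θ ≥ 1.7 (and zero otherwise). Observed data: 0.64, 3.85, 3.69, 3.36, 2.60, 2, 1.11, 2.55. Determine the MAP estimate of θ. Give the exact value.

θ̂_MAP = 3.85

The Uniform(0, θ) likelihood is θ^(−n) for θ ≥ max(xᵢ), zero otherwise. Here max(xᵢ) = 3.85.
Posterior ∝ θ^(−2) · θ^(−8) = θ^(−10) on θ ≥ max(1.7, 3.85) = 3.85.
This density is strictly decreasing in θ, so the posterior mode lies at the lower boundary of the support.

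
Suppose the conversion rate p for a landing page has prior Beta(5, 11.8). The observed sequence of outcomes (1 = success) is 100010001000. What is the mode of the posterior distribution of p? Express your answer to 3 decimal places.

p̂_MAP = 0.261

Prior: Beta(5, 11.8).
Data: 3 successes in 12 trials (from the sequence). The binomial likelihood contributes p^3(1−p)^9, so the posterior is Beta(5+3, 11.8+9) = Beta(8, 20.8).
For Beta(a, b) with a, b > 1 the mode is (a−1)/(a+b−2) = 7/26.8 ≈ 0.261.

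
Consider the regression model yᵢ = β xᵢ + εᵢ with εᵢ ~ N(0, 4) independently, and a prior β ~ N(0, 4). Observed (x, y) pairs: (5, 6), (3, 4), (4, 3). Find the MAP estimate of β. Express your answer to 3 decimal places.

log p(β | y) = −Σ(yᵢ − βxᵢ)²/(2·4) − β²/(2·4) + const.
Setting the derivative to zero: Σxᵢ(yᵢ − βxᵢ)/4 − β/4 = 0, so β = Σxᵢyᵢ / (Σxᵢ² + σ²/τ²).
Σxᵢyᵢ = 5·6 + 3·4 + 4·3 = 54; Σxᵢ² = 50; σ²/τ² = 1.
β̂_MAP = 54 / (50 + 1) = 54/51 ≈ 1.059.

β̂_MAP = 1.059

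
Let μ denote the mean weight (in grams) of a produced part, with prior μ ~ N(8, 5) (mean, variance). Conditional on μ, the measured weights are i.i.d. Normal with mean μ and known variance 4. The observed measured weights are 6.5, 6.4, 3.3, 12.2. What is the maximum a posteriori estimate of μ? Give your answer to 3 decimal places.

n = 4; x̄ = (6.5 + 6.4 + 3.3 + 12.2)/4 = 28.4/4 = 7.1.
For a Normal prior and Normal likelihood with known variance, the posterior is Normal; its mode equals its mean, the precision-weighted average.
Prior precision 1/σ₀² = 1/5 = 0.2; data precision n/σ² = 4/4 = 1.
μ̂ = (0.2·8 + 1·7.1) / (0.2 + 1) = 8.7/1.2 = 7.250.

μ̂_MAP = 7.250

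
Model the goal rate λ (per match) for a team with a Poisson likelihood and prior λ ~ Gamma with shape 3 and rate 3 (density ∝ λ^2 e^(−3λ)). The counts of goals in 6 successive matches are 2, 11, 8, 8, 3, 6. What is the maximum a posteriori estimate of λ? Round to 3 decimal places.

λ̂_MAP = 4.444

Σxᵢ = 2+11+8+8+3+6 = 38, with n = 6.
Posterior ∝ λ^2e^(−3λ) · λ^38e^(−6λ) = λ^40e^(−9λ), i.e. Gamma(shape=41, rate=9).
The mode of a Gamma(a, b) with a ≥ 1 (shape–rate) is (a−1)/b = 40/9 ≈ 4.444.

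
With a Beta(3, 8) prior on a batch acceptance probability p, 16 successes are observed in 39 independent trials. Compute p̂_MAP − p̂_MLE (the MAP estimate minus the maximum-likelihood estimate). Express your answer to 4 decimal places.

MAP − MLE = -0.0353

Posterior is Beta(19, 31); MAP = (19−1)/(50−2) = 18/48 ≈ 0.37500.
MLE ignores the prior: p̂_MLE = k/n = 16/39 ≈ 0.41026.
Difference = 18/48 − 16/39 = -11/312 ≈ -0.0353.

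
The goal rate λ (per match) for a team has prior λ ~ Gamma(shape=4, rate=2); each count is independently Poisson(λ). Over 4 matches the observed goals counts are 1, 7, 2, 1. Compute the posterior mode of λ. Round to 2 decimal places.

Σxᵢ = 1+7+2+1 = 11, with n = 4.
Posterior ∝ λ^3e^(−2λ) · λ^11e^(−4λ) = λ^14e^(−6λ), i.e. Gamma(shape=15, rate=6).
The mode of a Gamma(a, b) with a ≥ 1 (shape–rate) is (a−1)/b = 14/6 ≈ 2.33.

λ̂_MAP = 2.33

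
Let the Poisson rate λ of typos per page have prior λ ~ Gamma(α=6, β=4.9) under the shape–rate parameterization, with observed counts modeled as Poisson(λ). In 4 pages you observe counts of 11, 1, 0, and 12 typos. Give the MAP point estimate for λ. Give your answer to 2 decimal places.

λ̂_MAP = 3.26

Σxᵢ = 11+1+0+12 = 24, with n = 4.
Posterior ∝ λ^5e^(−4.9λ) · λ^24e^(−4λ) = λ^29e^(−8.9λ), i.e. Gamma(shape=30, rate=8.9).
The mode of a Gamma(a, b) with a ≥ 1 (shape–rate) is (a−1)/b = 29/8.9 ≈ 3.26.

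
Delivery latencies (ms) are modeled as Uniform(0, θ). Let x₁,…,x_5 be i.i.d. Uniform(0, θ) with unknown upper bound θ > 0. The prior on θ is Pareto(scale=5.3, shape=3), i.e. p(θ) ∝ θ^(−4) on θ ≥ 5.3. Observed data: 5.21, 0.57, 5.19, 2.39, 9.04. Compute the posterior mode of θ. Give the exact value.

θ̂_MAP = 9.04

The Uniform(0, θ) likelihood is θ^(−n) for θ ≥ max(xᵢ), zero otherwise. Here max(xᵢ) = 9.04.
Posterior ∝ θ^(−4) · θ^(−5) = θ^(−9) on θ ≥ max(5.3, 9.04) = 9.04.
This density is strictly decreasing in θ, so the posterior mode lies at the lower boundary of the support.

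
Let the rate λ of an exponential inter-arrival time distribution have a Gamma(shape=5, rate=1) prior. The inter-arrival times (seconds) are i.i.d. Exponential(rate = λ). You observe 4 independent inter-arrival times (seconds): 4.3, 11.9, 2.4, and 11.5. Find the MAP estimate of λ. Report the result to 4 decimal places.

The Exponential(rate=λ) likelihood is ∝ λ^n e^(−λΣtᵢ). Here n = 4 and Σtᵢ = 4.3 + 11.9 + 2.4 + 11.5 = 30.1.
Posterior ∝ λ^4e^(−1λ) · λ^4e^(−30.1λ) = λ^8e^(−31.1λ), i.e. Gamma(9, 31.1).
Mode = (a−1)/b = 8/31.1 ≈ 0.2572.

λ̂_MAP = 0.2572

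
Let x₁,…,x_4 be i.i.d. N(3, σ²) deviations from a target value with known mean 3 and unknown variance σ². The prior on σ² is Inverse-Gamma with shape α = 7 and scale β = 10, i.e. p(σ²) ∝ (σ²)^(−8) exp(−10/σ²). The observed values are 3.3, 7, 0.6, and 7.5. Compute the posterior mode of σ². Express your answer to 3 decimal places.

σ̂²_MAP = 3.105

Sum of squared deviations about the known mean: SS = (3.3−3)² + (7−3)² + (0.6−3)² + (7.5−3)² = 42.1.
The Normal likelihood contributes (σ²)^(−n/2) exp(−SS/(2σ²)), so the posterior is Inverse-Gamma(α + n/2, β + SS/2) = Inverse-Gamma(9, 31.05).
The mode of Inverse-Gamma(a, b) is b/(a+1) = 31.05/10 ≈ 3.105.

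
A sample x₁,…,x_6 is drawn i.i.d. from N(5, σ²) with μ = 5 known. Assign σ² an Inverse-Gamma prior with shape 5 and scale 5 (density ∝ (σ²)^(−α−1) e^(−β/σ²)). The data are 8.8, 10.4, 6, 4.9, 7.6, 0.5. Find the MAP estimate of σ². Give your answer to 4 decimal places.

σ̂²_MAP = 4.5344

Sum of squared deviations about the known mean: SS = (8.8−5)² + (10.4−5)² + (6−5)² + (4.9−5)² + (7.6−5)² + (0.5−5)² = 71.62.
The Normal likelihood contributes (σ²)^(−n/2) exp(−SS/(2σ²)), so the posterior is Inverse-Gamma(α + n/2, β + SS/2) = Inverse-Gamma(8, 40.81).
The mode of Inverse-Gamma(a, b) is b/(a+1) = 40.81/9 ≈ 4.5344.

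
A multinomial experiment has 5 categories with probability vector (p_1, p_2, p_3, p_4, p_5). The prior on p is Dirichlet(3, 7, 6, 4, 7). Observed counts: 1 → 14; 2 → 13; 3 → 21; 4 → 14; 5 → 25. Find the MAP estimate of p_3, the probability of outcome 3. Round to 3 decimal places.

The posterior is Dirichlet(αᵢ + nᵢ) = Dirichlet(17, 20, 27, 18, 32).
For a Dirichlet(a₁,…,a_K) with all aᵢ > 1, the mode has j-th component (aⱼ − 1)/(Σaᵢ − K).
Here Σaᵢ = 114 and K = 5, so p_3 = (27 − 1)/(114 − 5) = 26/109 ≈ 0.239.

MAP estimate: 0.239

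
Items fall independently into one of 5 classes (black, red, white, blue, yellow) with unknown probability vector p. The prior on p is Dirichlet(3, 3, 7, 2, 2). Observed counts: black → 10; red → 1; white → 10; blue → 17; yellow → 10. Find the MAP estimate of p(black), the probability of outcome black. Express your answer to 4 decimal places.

The posterior is Dirichlet(αᵢ + nᵢ) = Dirichlet(13, 4, 17, 19, 12).
For a Dirichlet(a₁,…,a_K) with all aᵢ > 1, the mode has j-th component (aⱼ − 1)/(Σaᵢ − K).
Here Σaᵢ = 65 and K = 5, so p(black) = (13 − 1)/(65 − 5) = 12/60 ≈ 0.2000.

MAP estimate of p(black) = 0.2000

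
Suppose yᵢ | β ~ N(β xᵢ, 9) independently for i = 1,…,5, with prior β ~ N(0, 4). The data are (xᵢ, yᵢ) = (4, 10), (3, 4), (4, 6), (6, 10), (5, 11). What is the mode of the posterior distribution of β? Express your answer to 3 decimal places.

log p(β | y) = −Σ(yᵢ − βxᵢ)²/(2·9) − β²/(2·4) + const.
Setting the derivative to zero: Σxᵢ(yᵢ − βxᵢ)/9 − β/4 = 0, so β = Σxᵢyᵢ / (Σxᵢ² + σ²/τ²).
Σxᵢyᵢ = 4·10 + 3·4 + 4·6 + 6·10 + 5·11 = 191; Σxᵢ² = 102; σ²/τ² = 2.25.
β̂_MAP = 191 / (102 + 2.25) = 191/104.25 ≈ 1.832.

β̂_MAP = 1.832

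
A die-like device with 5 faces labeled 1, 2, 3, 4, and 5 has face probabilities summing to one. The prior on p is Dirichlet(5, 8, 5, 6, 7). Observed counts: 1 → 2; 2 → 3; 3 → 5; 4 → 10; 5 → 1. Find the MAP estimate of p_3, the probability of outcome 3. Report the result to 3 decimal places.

The posterior is Dirichlet(αᵢ + nᵢ) = Dirichlet(7, 11, 10, 16, 8).
For a Dirichlet(a₁,…,a_K) with all aᵢ > 1, the mode has j-th component (aⱼ − 1)/(Σaᵢ − K).
Here Σaᵢ = 52 and K = 5, so p_3 = (10 − 1)/(52 − 5) = 9/47 ≈ 0.191.

MAP estimate: 0.191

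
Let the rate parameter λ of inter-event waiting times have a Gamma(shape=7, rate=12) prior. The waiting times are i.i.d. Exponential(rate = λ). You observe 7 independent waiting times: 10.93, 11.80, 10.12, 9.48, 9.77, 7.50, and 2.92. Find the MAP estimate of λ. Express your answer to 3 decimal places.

λ̂_MAP = 0.174

The Exponential(rate=λ) likelihood is ∝ λ^n e^(−λΣtᵢ). Here n = 7 and Σtᵢ = 10.93 + 11.80 + 10.12 + 9.48 + 9.77 + 7.50 + 2.92 = 62.52.
Posterior ∝ λ^6e^(−12λ) · λ^7e^(−62.52λ) = λ^13e^(−74.52λ), i.e. Gamma(14, 74.52).
Mode = (a−1)/b = 13/74.52 ≈ 0.174.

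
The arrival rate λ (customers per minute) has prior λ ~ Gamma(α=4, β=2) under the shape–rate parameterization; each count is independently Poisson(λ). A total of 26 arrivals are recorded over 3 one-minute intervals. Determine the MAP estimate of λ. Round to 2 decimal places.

Σxᵢ = 26, n = 3.
Posterior ∝ λ^3e^(−2λ) · λ^26e^(−3λ) = λ^29e^(−5λ), i.e. Gamma(shape=30, rate=5).
The mode of a Gamma(a, b) with a ≥ 1 (shape–rate) is (a−1)/b = 29/5 ≈ 5.80.

λ̂_MAP = 5.80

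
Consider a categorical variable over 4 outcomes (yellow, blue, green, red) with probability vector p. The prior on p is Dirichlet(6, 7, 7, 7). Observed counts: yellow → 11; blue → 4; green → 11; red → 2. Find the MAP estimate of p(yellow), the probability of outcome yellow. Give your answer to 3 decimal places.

MAP estimate of p(yellow) = 0.314

The posterior is Dirichlet(αᵢ + nᵢ) = Dirichlet(17, 11, 18, 9).
For a Dirichlet(a₁,…,a_K) with all aᵢ > 1, the mode has j-th component (aⱼ − 1)/(Σaᵢ − K).
Here Σaᵢ = 55 and K = 4, so p(yellow) = (17 − 1)/(55 − 4) = 16/51 ≈ 0.314.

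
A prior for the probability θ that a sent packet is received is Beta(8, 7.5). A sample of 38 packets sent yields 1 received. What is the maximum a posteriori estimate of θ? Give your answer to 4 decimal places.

θ̂_MAP = 0.1553

Prior: Beta(8, 7.5).
Data: 1 success in 38 trials. The binomial likelihood contributes θ(1−θ)^37, so the posterior is Beta(8+1, 7.5+37) = Beta(9, 44.5).
For Beta(a, b) with a, b > 1 the mode is (a−1)/(a+b−2) = 8/51.5 ≈ 0.1553.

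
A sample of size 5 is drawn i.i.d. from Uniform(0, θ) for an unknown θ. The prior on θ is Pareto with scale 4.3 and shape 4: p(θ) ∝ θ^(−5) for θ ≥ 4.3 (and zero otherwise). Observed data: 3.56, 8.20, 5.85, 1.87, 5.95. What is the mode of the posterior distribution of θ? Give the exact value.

The Uniform(0, θ) likelihood is θ^(−n) for θ ≥ max(xᵢ), zero otherwise. Here max(xᵢ) = 8.20.
Posterior ∝ θ^(−5) · θ^(−5) = θ^(−10) on θ ≥ max(4.3, 8.20) = 8.20.
This density is strictly decreasing in θ, so the posterior mode lies at the lower boundary of the support.

θ̂_MAP = 8.20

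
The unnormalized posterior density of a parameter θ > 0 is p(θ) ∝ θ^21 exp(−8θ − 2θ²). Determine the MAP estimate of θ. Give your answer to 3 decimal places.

θ̂_MAP = 1.500

ℓ'(θ) = 21/θ − 8 − 4θ. Setting this to zero and multiplying by θ: 4θ² + 8θ − 21 = 0.
θ = (−8 + √(8² + 4·4·21)) / (2·4) = (−8 + √400) / 8 = (−8 + 20)/8 = 3/2.
ℓ''(θ) = −21/θ² − 4 < 0, confirming a maximum.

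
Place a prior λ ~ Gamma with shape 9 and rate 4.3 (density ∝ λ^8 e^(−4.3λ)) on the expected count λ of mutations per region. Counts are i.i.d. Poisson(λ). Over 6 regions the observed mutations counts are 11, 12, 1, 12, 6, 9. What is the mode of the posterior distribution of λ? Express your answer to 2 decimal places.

Σxᵢ = 11+12+1+12+6+9 = 51, with n = 6.
Posterior ∝ λ^8e^(−4.3λ) · λ^51e^(−6λ) = λ^59e^(−10.3λ), i.e. Gamma(shape=60, rate=10.3).
The mode of a Gamma(a, b) with a ≥ 1 (shape–rate) is (a−1)/b = 59/10.3 ≈ 5.73.

λ̂_MAP = 5.73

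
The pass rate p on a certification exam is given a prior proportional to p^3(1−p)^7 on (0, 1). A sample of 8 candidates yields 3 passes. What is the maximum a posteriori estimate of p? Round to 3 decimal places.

p̂_MAP = 0.333

The prior density ∝ p^3(1−p)^7 is the kernel of Beta(4, 8).
Data: 3 successes in 8 trials. The binomial likelihood contributes p^3(1−p)^5, so the posterior is Beta(4+3, 8+5) = Beta(7, 13).
For Beta(a, b) with a, b > 1 the mode is (a−1)/(a+b−2) = 6/18 ≈ 0.333.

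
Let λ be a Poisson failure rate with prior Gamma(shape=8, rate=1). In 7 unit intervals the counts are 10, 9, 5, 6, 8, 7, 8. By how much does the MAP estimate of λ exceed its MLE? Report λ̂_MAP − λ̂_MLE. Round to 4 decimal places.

Σxᵢ = 53. Posterior is Gamma(61, 8); MAP = (61−1)/8 = 60/8 ≈ 7.50000.
MLE = x̄ = 53/7 ≈ 7.57143.
Difference = 60/8 − 53/7 = -1/14 ≈ -0.0714.

MAP − MLE = -0.0714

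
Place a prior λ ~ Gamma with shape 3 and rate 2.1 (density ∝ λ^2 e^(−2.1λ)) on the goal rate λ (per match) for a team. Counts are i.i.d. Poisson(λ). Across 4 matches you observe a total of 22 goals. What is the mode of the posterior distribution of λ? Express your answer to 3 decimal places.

Σxᵢ = 22, n = 4.
Posterior ∝ λ^2e^(−2.1λ) · λ^22e^(−4λ) = λ^24e^(−6.1λ), i.e. Gamma(shape=25, rate=6.1).
The mode of a Gamma(a, b) with a ≥ 1 (shape–rate) is (a−1)/b = 24/6.1 ≈ 3.934.

λ̂_MAP = 3.934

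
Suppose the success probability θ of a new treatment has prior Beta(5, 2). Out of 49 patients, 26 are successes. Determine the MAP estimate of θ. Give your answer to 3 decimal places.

Prior: Beta(5, 2).
Data: 26 successes in 49 trials. The binomial likelihood contributes θ^26(1−θ)^23, so the posterior is Beta(5+26, 2+23) = Beta(31, 25).
For Beta(a, b) with a, b > 1 the mode is (a−1)/(a+b−2) = 30/54 ≈ 0.556.

θ̂_MAP = 0.556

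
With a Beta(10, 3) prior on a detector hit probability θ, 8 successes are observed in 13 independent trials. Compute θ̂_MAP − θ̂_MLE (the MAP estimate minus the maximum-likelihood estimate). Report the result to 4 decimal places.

Posterior is Beta(18, 8); MAP = (18−1)/(26−2) = 17/24 ≈ 0.70833.
MLE ignores the prior: θ̂_MLE = k/n = 8/13 ≈ 0.61538.
Difference = 17/24 − 8/13 = 29/312 ≈ 0.0929.

MAP − MLE = 0.0929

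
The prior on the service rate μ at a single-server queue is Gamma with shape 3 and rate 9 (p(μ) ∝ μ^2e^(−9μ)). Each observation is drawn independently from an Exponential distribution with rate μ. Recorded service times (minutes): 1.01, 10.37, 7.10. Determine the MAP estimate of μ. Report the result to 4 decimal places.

The Exponential(rate=μ) likelihood is ∝ μ^n e^(−μΣtᵢ). Here n = 3 and Σtᵢ = 1.01 + 10.37 + 7.10 = 18.48.
Posterior ∝ μ^2e^(−9μ) · μ^3e^(−18.48μ) = μ^5e^(−27.48μ), i.e. Gamma(6, 27.48).
Mode = (a−1)/b = 5/27.48 ≈ 0.1820.

μ̂_MAP = 0.1820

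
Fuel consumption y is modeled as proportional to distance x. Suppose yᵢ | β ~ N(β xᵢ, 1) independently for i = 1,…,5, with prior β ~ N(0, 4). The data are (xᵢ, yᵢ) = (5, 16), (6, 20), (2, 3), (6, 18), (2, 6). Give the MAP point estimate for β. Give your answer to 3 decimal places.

β̂_MAP = 3.097

log p(β | y) = −Σ(yᵢ − βxᵢ)²/(2·1) − β²/(2·4) + const.
Setting the derivative to zero: Σxᵢ(yᵢ − βxᵢ)/1 − β/4 = 0, so β = Σxᵢyᵢ / (Σxᵢ² + σ²/τ²).
Σxᵢyᵢ = 5·16 + 6·20 + 2·3 + 6·18 + 2·6 = 326; Σxᵢ² = 105; σ²/τ² = 0.25.
β̂_MAP = 326 / (105 + 0.25) = 326/105.25 ≈ 3.097.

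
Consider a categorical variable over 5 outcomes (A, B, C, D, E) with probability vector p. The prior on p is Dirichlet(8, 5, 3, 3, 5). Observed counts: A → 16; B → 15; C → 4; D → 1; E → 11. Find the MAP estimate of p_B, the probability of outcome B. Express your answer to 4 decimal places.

The posterior is Dirichlet(αᵢ + nᵢ) = Dirichlet(24, 20, 7, 4, 16).
For a Dirichlet(a₁,…,a_K) with all aᵢ > 1, the mode has j-th component (aⱼ − 1)/(Σaᵢ − K).
Here Σaᵢ = 71 and K = 5, so p_B = (20 − 1)/(71 − 5) = 19/66 ≈ 0.2879.

MAP estimate of p_B = 0.2879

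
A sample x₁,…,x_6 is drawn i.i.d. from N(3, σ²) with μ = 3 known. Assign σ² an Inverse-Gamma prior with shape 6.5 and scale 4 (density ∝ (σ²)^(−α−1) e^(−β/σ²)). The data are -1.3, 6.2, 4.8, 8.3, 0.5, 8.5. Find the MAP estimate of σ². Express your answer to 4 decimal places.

Sum of squared deviations about the known mean: SS = (-1.3−3)² + (6.2−3)² + (4.8−3)² + (8.3−3)² + (0.5−3)² + (8.5−3)² = 96.56.
The Normal likelihood contributes (σ²)^(−n/2) exp(−SS/(2σ²)), so the posterior is Inverse-Gamma(α + n/2, β + SS/2) = Inverse-Gamma(9.5, 52.28).
The mode of Inverse-Gamma(a, b) is b/(a+1) = 52.28/10.5 ≈ 4.9790.

σ̂²_MAP = 4.9790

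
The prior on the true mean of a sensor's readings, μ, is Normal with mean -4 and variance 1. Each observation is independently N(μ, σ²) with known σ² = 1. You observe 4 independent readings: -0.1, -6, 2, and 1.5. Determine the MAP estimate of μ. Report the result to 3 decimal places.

n = 4; x̄ = ((-0.1) + (-6) + 2 + 1.5)/4 = -2.6/4 = -0.65.
For a Normal prior and Normal likelihood with known variance, the posterior is Normal; its mode equals its mean, the precision-weighted average.
Prior precision 1/σ₀² = 1/1 = 1; data precision n/σ² = 4/1 = 4.
μ̂ = (1·(-4) + 4·(-0.65)) / (1 + 4) = (-6.6)/5 = -1.320.

μ̂_MAP = -1.320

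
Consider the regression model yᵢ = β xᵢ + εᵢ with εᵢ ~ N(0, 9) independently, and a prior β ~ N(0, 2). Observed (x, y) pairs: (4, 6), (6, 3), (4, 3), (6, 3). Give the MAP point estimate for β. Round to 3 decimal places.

log p(β | y) = −Σ(yᵢ − βxᵢ)²/(2·9) − β²/(2·2) + const.
Setting the derivative to zero: Σxᵢ(yᵢ − βxᵢ)/9 − β/2 = 0, so β = Σxᵢyᵢ / (Σxᵢ² + σ²/τ²).
Σxᵢyᵢ = 4·6 + 6·3 + 4·3 + 6·3 = 72; Σxᵢ² = 104; σ²/τ² = 4.5.
β̂_MAP = 72 / (104 + 4.5) = 72/108.5 ≈ 0.664.

β̂_MAP = 0.664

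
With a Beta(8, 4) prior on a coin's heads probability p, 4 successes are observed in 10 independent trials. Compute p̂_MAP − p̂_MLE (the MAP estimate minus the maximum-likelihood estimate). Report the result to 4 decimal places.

Posterior is Beta(12, 10); MAP = (12−1)/(22−2) = 11/20 ≈ 0.55000.
MLE ignores the prior: p̂_MLE = k/n = 4/10 ≈ 0.40000.
Difference = 11/20 − 4/10 = 3/20 ≈ 0.1500.

MAP − MLE = 0.1500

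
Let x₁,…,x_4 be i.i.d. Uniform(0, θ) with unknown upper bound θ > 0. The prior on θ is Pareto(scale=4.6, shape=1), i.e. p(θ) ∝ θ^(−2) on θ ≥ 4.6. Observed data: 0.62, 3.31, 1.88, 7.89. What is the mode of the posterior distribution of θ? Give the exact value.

The Uniform(0, θ) likelihood is θ^(−n) for θ ≥ max(xᵢ), zero otherwise. Here max(xᵢ) = 7.89.
Posterior ∝ θ^(−2) · θ^(−4) = θ^(−6) on θ ≥ max(4.6, 7.89) = 7.89.
This density is strictly decreasing in θ, so the posterior mode lies at the lower boundary of the support.

θ̂_MAP = 7.89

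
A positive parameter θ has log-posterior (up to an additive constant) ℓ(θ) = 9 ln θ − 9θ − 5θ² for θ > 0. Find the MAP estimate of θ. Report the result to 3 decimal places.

ℓ'(θ) = 9/θ − 9 − 10θ. Setting this to zero and multiplying by θ: 10θ² + 9θ − 9 = 0.
θ = (−9 + √(9² + 4·10·9)) / (2·10) = (−9 + √441) / 20 = (−9 + 21)/20 = 3/5.
ℓ''(θ) = −9/θ² − 10 < 0, confirming a maximum.

θ̂_MAP = 0.600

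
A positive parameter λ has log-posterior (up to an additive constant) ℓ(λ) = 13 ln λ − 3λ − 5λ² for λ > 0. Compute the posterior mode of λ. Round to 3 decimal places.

λ̂_MAP = 1.000

ℓ'(λ) = 13/λ − 3 − 10λ. Setting this to zero and multiplying by λ: 10λ² + 3λ − 13 = 0.
λ = (−3 + √(3² + 4·10·13)) / (2·10) = (−3 + √529) / 20 = (−3 + 23)/20 = 1.
ℓ''(λ) = −13/λ² − 10 < 0, confirming a maximum.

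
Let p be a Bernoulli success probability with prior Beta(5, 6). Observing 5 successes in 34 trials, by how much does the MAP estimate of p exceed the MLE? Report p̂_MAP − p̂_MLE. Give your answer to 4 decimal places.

Posterior is Beta(10, 35); MAP = (10−1)/(45−2) = 9/43 ≈ 0.20930.
MLE ignores the prior: p̂_MLE = k/n = 5/34 ≈ 0.14706.
Difference = 9/43 − 5/34 = 91/1462 ≈ 0.0622.

MAP − MLE = 0.0622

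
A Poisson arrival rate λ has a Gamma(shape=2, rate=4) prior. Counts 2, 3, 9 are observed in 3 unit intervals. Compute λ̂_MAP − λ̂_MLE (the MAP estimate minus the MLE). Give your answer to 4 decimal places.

MAP − MLE = -2.5238

Σxᵢ = 14. Posterior is Gamma(16, 7); MAP = (16−1)/7 = 15/7 ≈ 2.14286.
MLE = x̄ = 14/3 ≈ 4.66667.
Difference = 15/7 − 14/3 = -53/21 ≈ -2.5238.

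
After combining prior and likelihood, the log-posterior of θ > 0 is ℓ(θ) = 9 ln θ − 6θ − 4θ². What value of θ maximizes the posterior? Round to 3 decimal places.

θ̂_MAP = 0.750

ℓ'(θ) = 9/θ − 6 − 8θ. Setting this to zero and multiplying by θ: 8θ² + 6θ − 9 = 0.
θ = (−6 + √(6² + 4·8·9)) / (2·8) = (−6 + √324) / 16 = (−6 + 18)/16 = 3/4.
ℓ''(θ) = −9/θ² − 8 < 0, confirming a maximum.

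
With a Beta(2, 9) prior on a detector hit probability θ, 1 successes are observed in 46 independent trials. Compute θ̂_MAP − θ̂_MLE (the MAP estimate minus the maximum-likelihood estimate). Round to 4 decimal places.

Posterior is Beta(3, 54); MAP = (3−1)/(57−2) = 2/55 ≈ 0.03636.
MLE ignores the prior: θ̂_MLE = k/n = 1/46 ≈ 0.02174.
Difference = 2/55 − 1/46 = 37/2530 ≈ 0.0146.

MAP − MLE = 0.0146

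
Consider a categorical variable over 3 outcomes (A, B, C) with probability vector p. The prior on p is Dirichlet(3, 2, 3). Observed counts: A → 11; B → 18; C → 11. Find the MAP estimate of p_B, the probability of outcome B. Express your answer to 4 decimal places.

The posterior is Dirichlet(αᵢ + nᵢ) = Dirichlet(14, 20, 14).
For a Dirichlet(a₁,…,a_K) with all aᵢ > 1, the mode has j-th component (aⱼ − 1)/(Σaᵢ − K).
Here Σaᵢ = 48 and K = 3, so p_B = (20 − 1)/(48 − 3) = 19/45 ≈ 0.4222.

MAP estimate of p_B = 0.4222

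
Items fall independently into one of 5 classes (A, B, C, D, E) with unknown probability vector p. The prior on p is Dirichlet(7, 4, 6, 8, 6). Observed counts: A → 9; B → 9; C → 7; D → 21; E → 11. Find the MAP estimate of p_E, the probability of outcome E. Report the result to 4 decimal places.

MAP estimate of p_E = 0.1928

The posterior is Dirichlet(αᵢ + nᵢ) = Dirichlet(16, 13, 13, 29, 17).
For a Dirichlet(a₁,…,a_K) with all aᵢ > 1, the mode has j-th component (aⱼ − 1)/(Σaᵢ − K).
Here Σaᵢ = 88 and K = 5, so p_E = (17 − 1)/(88 − 5) = 16/83 ≈ 0.1928.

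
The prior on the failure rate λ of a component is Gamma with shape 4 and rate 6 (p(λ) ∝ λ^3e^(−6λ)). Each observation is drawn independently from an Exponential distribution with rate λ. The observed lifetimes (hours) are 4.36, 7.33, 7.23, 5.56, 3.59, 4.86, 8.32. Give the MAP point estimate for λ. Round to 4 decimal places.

The Exponential(rate=λ) likelihood is ∝ λ^n e^(−λΣtᵢ). Here n = 7 and Σtᵢ = 4.36 + 7.33 + 7.23 + 5.56 + 3.59 + 4.86 + 8.32 = 41.25.
Posterior ∝ λ^3e^(−6λ) · λ^7e^(−41.25λ) = λ^10e^(−47.25λ), i.e. Gamma(11, 47.25).
Mode = (a−1)/b = 10/47.25 ≈ 0.2116.

λ̂_MAP = 0.2116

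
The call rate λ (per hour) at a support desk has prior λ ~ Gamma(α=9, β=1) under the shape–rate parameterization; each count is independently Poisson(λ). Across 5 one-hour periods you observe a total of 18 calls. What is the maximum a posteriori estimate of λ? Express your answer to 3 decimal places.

λ̂_MAP = 4.333

Σxᵢ = 18, n = 5.
Posterior ∝ λ^8e^(−1λ) · λ^18e^(−5λ) = λ^26e^(−6λ), i.e. Gamma(shape=27, rate=6).
The mode of a Gamma(a, b) with a ≥ 1 (shape–rate) is (a−1)/b = 26/6 ≈ 4.333.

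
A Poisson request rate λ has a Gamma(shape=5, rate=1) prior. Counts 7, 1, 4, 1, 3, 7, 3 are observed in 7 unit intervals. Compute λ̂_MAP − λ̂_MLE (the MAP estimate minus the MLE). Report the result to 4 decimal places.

MAP − MLE = 0.0357

Σxᵢ = 26. Posterior is Gamma(31, 8); MAP = (31−1)/8 = 30/8 ≈ 3.75000.
MLE = x̄ = 26/7 ≈ 3.71429.
Difference = 30/8 − 26/7 = 1/28 ≈ 0.0357.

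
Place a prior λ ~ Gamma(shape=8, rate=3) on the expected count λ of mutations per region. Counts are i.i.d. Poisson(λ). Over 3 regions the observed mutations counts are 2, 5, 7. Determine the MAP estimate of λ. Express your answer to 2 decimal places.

Σxᵢ = 2+5+7 = 14, with n = 3.
Posterior ∝ λ^7e^(−3λ) · λ^14e^(−3λ) = λ^21e^(−6λ), i.e. Gamma(shape=22, rate=6).
The mode of a Gamma(a, b) with a ≥ 1 (shape–rate) is (a−1)/b = 21/6 ≈ 3.50.

λ̂_MAP = 3.50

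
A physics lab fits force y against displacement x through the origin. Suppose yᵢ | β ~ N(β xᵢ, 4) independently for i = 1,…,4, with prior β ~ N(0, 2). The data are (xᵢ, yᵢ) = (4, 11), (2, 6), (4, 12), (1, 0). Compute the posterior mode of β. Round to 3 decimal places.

β̂_MAP = 2.667

log p(β | y) = −Σ(yᵢ − βxᵢ)²/(2·4) − β²/(2·2) + const.
Setting the derivative to zero: Σxᵢ(yᵢ − βxᵢ)/4 − β/2 = 0, so β = Σxᵢyᵢ / (Σxᵢ² + σ²/τ²).
Σxᵢyᵢ = 4·11 + 2·6 + 4·12 + 1·0 = 104; Σxᵢ² = 37; σ²/τ² = 2.
β̂_MAP = 104 / (37 + 2) = 104/39 ≈ 2.667.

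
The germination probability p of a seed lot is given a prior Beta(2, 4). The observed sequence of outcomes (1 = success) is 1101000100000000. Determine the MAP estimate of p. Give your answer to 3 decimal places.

p̂_MAP = 0.250

Prior: Beta(2, 4).
Data: 4 successes in 16 trials (from the sequence). The binomial likelihood contributes p^4(1−p)^12, so the posterior is Beta(2+4, 4+12) = Beta(6, 16).
For Beta(a, b) with a, b > 1 the mode is (a−1)/(a+b−2) = 5/20 ≈ 0.250.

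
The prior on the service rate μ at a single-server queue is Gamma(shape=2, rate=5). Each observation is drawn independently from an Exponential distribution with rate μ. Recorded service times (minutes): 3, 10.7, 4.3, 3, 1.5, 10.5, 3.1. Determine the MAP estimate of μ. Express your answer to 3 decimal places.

The Exponential(rate=μ) likelihood is ∝ μ^n e^(−μΣtᵢ). Here n = 7 and Σtᵢ = 3 + 10.7 + 4.3 + 3 + 1.5 + 10.5 + 3.1 = 36.1.
Posterior ∝ μe^(−5μ) · μ^7e^(−36.1μ) = μ^8e^(−41.1μ), i.e. Gamma(9, 41.1).
Mode = (a−1)/b = 8/41.1 ≈ 0.195.

μ̂_MAP = 0.195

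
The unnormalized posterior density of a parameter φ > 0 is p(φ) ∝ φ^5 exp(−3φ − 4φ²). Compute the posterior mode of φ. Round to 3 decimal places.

ℓ'(φ) = 5/φ − 3 − 8φ. Setting this to zero and multiplying by φ: 8φ² + 3φ − 5 = 0.
φ = (−3 + √(3² + 4·8·5)) / (2·8) = (−3 + √169) / 16 = (−3 + 13)/16 = 5/8.
ℓ''(φ) = −5/φ² − 8 < 0, confirming a maximum.

φ̂_MAP = 0.625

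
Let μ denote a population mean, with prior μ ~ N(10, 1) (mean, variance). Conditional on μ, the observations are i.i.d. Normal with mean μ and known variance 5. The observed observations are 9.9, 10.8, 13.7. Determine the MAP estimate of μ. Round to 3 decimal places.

μ̂_MAP = 10.550

n = 3; x̄ = (9.9 + 10.8 + 13.7)/3 = 34.4/3 = 172/15 ≈ 11.4667.
For a Normal prior and Normal likelihood with known variance, the posterior is Normal; its mode equals its mean, the precision-weighted average.
Prior precision 1/σ₀² = 1/1 = 1; data precision n/σ² = 3/5 = 0.6.
μ̂ = (1·10 + 0.6·(172/15)) / (1 + 0.6) = 16.88/1.6 = 10.550.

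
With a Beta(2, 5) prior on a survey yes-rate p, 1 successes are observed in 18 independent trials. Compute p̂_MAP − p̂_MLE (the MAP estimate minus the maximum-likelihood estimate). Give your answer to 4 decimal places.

Posterior is Beta(3, 22); MAP = (3−1)/(25−2) = 2/23 ≈ 0.08696.
MLE ignores the prior: p̂_MLE = k/n = 1/18 ≈ 0.05556.
Difference = 2/23 − 1/18 = 13/414 ≈ 0.0314.

MAP − MLE = 0.0314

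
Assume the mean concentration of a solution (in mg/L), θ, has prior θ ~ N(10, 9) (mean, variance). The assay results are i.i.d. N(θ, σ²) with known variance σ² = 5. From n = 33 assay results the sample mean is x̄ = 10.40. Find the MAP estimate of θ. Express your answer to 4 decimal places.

n = 33, x̄ = 10.40.
For a Normal prior and Normal likelihood with known variance, the posterior is Normal; its mode equals its mean, the precision-weighted average.
Prior precision 1/σ₀² = 1/9; data precision n/σ² = 33/5 = 6.6.
θ̂ = ((1/9)·10 + 6.6·10.4) / (1/9 + 6.6) = (15694/225)/(302/45) = 7847/755 ≈ 10.3934.

θ̂_MAP = 10.3934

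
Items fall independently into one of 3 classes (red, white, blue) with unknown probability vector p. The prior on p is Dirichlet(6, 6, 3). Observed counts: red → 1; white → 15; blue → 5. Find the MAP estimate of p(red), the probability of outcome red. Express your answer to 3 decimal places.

The posterior is Dirichlet(αᵢ + nᵢ) = Dirichlet(7, 21, 8).
For a Dirichlet(a₁,…,a_K) with all aᵢ > 1, the mode has j-th component (aⱼ − 1)/(Σaᵢ − K).
Here Σaᵢ = 36 and K = 3, so p(red) = (7 − 1)/(36 − 3) = 6/33 ≈ 0.182.

MAP estimate of p(red) = 0.182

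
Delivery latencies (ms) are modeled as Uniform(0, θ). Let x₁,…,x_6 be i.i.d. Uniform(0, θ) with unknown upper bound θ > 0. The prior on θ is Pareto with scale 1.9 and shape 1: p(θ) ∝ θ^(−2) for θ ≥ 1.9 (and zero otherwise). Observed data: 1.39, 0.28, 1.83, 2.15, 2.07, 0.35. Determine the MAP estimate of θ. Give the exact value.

θ̂_MAP = 2.15

The Uniform(0, θ) likelihood is θ^(−n) for θ ≥ max(xᵢ), zero otherwise. Here max(xᵢ) = 2.15.
Posterior ∝ θ^(−2) · θ^(−6) = θ^(−8) on θ ≥ max(1.9, 2.15) = 2.15.
This density is strictly decreasing in θ, so the posterior mode lies at the lower boundary of the support.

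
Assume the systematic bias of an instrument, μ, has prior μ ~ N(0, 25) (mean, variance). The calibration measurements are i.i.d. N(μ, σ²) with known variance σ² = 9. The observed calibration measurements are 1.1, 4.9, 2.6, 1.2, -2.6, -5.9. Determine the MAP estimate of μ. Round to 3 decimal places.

μ̂_MAP = 0.204

n = 6; x̄ = (1.1 + 4.9 + 2.6 + 1.2 + (-2.6) + (-5.9))/6 = 1.3/6 = 13/60 ≈ 0.2167.
For a Normal prior and Normal likelihood with known variance, the posterior is Normal; its mode equals its mean, the precision-weighted average.
Prior precision 1/σ₀² = 1/25 = 0.04; data precision n/σ² = 6/9 = 2/3.
μ̂ = (0.04·0 + (2/3)·(13/60)) / (0.04 + 2/3) = (13/90)/(53/75) = 65/318 ≈ 0.204.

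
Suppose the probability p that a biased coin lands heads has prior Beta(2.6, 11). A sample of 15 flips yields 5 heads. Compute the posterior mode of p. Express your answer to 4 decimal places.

Prior: Beta(2.6, 11).
Data: 5 successes in 15 trials. The binomial likelihood contributes p^5(1−p)^10, so the posterior is Beta(2.6+5, 11+10) = Beta(7.6, 21).
For Beta(a, b) with a, b > 1 the mode is (a−1)/(a+b−2) = 6.6/26.6 ≈ 0.2481.

p̂_MAP = 0.2481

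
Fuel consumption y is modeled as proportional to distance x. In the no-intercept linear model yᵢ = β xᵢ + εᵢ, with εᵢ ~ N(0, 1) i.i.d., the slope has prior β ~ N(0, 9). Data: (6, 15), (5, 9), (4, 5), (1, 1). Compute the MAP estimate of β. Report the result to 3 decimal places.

log p(β | y) = −Σ(yᵢ − βxᵢ)²/(2·1) − β²/(2·9) + const.
Setting the derivative to zero: Σxᵢ(yᵢ − βxᵢ)/1 − β/9 = 0, so β = Σxᵢyᵢ / (Σxᵢ² + σ²/τ²).
Σxᵢyᵢ = 6·15 + 5·9 + 4·5 + 1·1 = 156; Σxᵢ² = 78; σ²/τ² = 1/9.
β̂_MAP = 156 / (78 + 1/9) = 156/(703/9) = 1404/703 ≈ 1.997.

β̂_MAP = 1.997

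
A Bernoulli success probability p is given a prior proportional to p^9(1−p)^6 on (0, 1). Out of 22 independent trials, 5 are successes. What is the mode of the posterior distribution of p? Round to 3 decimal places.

The prior density ∝ p^9(1−p)^6 is the kernel of Beta(10, 7).
Data: 5 successes in 22 trials. The binomial likelihood contributes p^5(1−p)^17, so the posterior is Beta(10+5, 7+17) = Beta(15, 24).
For Beta(a, b) with a, b > 1 the mode is (a−1)/(a+b−2) = 14/37 ≈ 0.378.

p̂_MAP = 0.378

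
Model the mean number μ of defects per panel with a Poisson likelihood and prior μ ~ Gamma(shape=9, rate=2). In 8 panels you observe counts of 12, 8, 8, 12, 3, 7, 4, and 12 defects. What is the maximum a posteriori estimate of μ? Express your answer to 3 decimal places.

Σxᵢ = 12+8+8+12+3+7+4+12 = 66, with n = 8.
Posterior ∝ μ^8e^(−2μ) · μ^66e^(−8μ) = μ^74e^(−10μ), i.e. Gamma(shape=75, rate=10).
The mode of a Gamma(a, b) with a ≥ 1 (shape–rate) is (a−1)/b = 74/10 ≈ 7.400.

μ̂_MAP = 7.400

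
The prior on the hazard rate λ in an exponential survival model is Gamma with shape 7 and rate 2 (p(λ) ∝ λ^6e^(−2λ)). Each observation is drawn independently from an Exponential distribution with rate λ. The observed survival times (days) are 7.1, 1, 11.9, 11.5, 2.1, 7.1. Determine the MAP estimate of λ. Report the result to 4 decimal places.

The Exponential(rate=λ) likelihood is ∝ λ^n e^(−λΣtᵢ). Here n = 6 and Σtᵢ = 7.1 + 1 + 11.9 + 11.5 + 2.1 + 7.1 = 40.7.
Posterior ∝ λ^6e^(−2λ) · λ^6e^(−40.7λ) = λ^12e^(−42.7λ), i.e. Gamma(13, 42.7).
Mode = (a−1)/b = 12/42.7 ≈ 0.2810.

λ̂_MAP = 0.2810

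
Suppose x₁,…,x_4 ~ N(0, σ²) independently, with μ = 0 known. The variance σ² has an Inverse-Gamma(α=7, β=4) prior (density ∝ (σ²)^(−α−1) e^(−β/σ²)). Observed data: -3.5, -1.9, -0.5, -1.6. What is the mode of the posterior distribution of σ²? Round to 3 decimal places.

Sum of squared deviations about the known mean: SS = (-3.5−0)² + (-1.9−0)² + (-0.5−0)² + (-1.6−0)² = 18.67.
The Normal likelihood contributes (σ²)^(−n/2) exp(−SS/(2σ²)), so the posterior is Inverse-Gamma(α + n/2, β + SS/2) = Inverse-Gamma(9, 13.335).
The mode of Inverse-Gamma(a, b) is b/(a+1) = 13.335/10 ≈ 1.334.

σ̂²_MAP = 1.334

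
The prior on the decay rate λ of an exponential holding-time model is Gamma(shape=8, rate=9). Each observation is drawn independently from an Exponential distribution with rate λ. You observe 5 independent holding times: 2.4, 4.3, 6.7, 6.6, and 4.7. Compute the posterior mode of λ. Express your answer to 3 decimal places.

The Exponential(rate=λ) likelihood is ∝ λ^n e^(−λΣtᵢ). Here n = 5 and Σtᵢ = 2.4 + 4.3 + 6.7 + 6.6 + 4.7 = 24.7.
Posterior ∝ λ^7e^(−9λ) · λ^5e^(−24.7λ) = λ^12e^(−33.7λ), i.e. Gamma(13, 33.7).
Mode = (a−1)/b = 12/33.7 ≈ 0.356.

λ̂_MAP = 0.356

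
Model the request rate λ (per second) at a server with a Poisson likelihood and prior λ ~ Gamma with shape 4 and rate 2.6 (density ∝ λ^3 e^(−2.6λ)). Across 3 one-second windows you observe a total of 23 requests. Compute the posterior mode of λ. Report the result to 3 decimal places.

λ̂_MAP = 4.643

Σxᵢ = 23, n = 3.
Posterior ∝ λ^3e^(−2.6λ) · λ^23e^(−3λ) = λ^26e^(−5.6λ), i.e. Gamma(shape=27, rate=5.6).
The mode of a Gamma(a, b) with a ≥ 1 (shape–rate) is (a−1)/b = 26/5.6 ≈ 4.643.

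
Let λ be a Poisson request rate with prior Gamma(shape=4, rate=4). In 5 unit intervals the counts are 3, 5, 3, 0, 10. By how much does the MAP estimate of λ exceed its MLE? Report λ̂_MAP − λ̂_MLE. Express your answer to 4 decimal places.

MAP − MLE = -1.5333

Σxᵢ = 21. Posterior is Gamma(25, 9); MAP = (25−1)/9 = 24/9 ≈ 2.66667.
MLE = x̄ = 21/5 ≈ 4.20000.
Difference = 24/9 − 21/5 = -23/15 ≈ -1.5333.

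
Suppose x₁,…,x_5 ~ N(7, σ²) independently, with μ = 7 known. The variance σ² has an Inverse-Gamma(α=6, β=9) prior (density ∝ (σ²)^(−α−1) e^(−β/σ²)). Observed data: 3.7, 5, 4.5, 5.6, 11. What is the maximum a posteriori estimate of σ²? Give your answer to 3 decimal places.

σ̂²_MAP = 3.005

Sum of squared deviations about the known mean: SS = (3.7−7)² + (5−7)² + (4.5−7)² + (5.6−7)² + (11−7)² = 39.1.
The Normal likelihood contributes (σ²)^(−n/2) exp(−SS/(2σ²)), so the posterior is Inverse-Gamma(α + n/2, β + SS/2) = Inverse-Gamma(8.5, 28.55).
The mode of Inverse-Gamma(a, b) is b/(a+1) = 28.55/9.5 ≈ 3.005.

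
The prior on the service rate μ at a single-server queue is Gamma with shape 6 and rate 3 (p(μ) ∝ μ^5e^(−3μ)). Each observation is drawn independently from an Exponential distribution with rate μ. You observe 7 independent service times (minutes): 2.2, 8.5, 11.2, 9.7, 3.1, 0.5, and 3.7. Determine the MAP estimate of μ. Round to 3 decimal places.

The Exponential(rate=μ) likelihood is ∝ μ^n e^(−μΣtᵢ). Here n = 7 and Σtᵢ = 2.2 + 8.5 + 11.2 + 9.7 + 3.1 + 0.5 + 3.7 = 38.9.
Posterior ∝ μ^5e^(−3μ) · μ^7e^(−38.9μ) = μ^12e^(−41.9μ), i.e. Gamma(13, 41.9).
Mode = (a−1)/b = 12/41.9 ≈ 0.286.

μ̂_MAP = 0.286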